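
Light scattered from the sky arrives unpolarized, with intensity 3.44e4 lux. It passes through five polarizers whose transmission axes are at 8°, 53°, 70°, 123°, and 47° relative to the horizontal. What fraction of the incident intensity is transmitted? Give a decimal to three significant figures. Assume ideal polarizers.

I/I₀ ≈ 0.00485

Unpolarized light through the first polarizer → I₁ = 3.44e4 lux/2 = 1.72e+04 lux, polarized at 8°.
I₂ = I₁ · cos²(45°) = 1.72e+04 · 0.5 = 8600 lux.
I₃ = I₂ · cos²(17°) = 8600 · 0.9145 = 7865 lux.
I₄ = I₃ · cos²(53°) = 7865 · 0.3622 = 2849 lux.
I₅ = I₄ · cos²(76°) = 2849 · 0.05853 = 166.7 lux.
Transmitted fraction = 0.004846.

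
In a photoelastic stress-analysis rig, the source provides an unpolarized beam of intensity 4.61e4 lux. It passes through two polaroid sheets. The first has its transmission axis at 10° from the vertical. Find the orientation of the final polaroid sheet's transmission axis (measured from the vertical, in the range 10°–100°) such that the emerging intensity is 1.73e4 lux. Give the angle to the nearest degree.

θ ≈ 40°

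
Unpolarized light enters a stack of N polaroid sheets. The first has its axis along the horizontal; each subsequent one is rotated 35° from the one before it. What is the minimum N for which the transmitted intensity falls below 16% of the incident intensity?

First polarizer halves the unpolarized light: factor 1/2.
Each further stage multiplies by cos²(35°) = 0.671.
After N polarizers: T = 0.5·0.671^(N−1). Require T < 0.16 ⇒ N−1 > ln(0.16/0.5)/ln(0.671) = 2.86, so N−1 ≥ 3 and N = 4.
Check: N=4 gives T = 0.1511 < 0.16; N=3 gives T = 0.2251.

N = 4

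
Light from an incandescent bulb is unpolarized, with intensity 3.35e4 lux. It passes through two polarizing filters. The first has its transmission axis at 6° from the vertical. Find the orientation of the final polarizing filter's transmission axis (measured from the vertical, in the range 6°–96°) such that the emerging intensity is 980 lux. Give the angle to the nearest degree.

θ ≈ 82°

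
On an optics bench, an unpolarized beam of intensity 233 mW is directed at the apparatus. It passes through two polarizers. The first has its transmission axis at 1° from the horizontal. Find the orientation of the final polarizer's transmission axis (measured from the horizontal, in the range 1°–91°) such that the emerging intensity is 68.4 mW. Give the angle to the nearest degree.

θ ≈ 41°

Unpolarized light through the first polarizer → I₁ = ½ I₀, now polarized at 1°.
Target fraction: 68.4 / 233 mW = 0.2936 of I₀.
Need I₂/I₀ = 0.2936, so cos²(θ − 1°) = 0.2936 / 0.5 = 0.5871.
θ − 1° = arccos(√0.5871) = 40.0°, giving θ ≈ 1 + 40.0 = 41.0°.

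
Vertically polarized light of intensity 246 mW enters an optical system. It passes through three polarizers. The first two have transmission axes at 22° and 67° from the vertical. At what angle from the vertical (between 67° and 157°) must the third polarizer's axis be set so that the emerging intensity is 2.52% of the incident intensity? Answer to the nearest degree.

By Malus's law, I₁ = I₀ cos²(22° − 0°) = I₀ cos²(22°) = 0.8597 I₀.
I₂ = I₁ cos²(67° − 22°) = 0.8597 I₀ · cos²(45°) = 0.4298 I₀.
Need I₃/I₀ = 0.0252, so cos²(θ − 67°) = 0.0252 / 0.4298 = 0.05863.
θ − 67° = arccos(√0.05863) = 76.0°, giving θ ≈ 67 + 76.0 = 143.0°.

θ ≈ 143°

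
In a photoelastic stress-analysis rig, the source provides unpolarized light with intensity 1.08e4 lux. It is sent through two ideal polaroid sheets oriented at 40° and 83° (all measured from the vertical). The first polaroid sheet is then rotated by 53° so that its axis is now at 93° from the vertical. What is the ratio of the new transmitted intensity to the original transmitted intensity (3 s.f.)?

Before rotation:
Unpolarized light through the first polarizer → I₁ = ½ I₀, now polarized at 40°.
I₂ = I₁ cos²(83° − 40°) = 0.5 I₀ · cos²(43°) = 0.2674 I₀.
After rotation:
Unpolarized light through the first polarizer → I₁ = ½ I₀, now polarized at 93°.
I₂ = I₁ cos²(83° − 93°) = 0.5 I₀ · cos²(10°) = 0.4849 I₀.
Ratio = 0.4849 / 0.2674 = 1.813.

I_new/I_old ≈ 1.81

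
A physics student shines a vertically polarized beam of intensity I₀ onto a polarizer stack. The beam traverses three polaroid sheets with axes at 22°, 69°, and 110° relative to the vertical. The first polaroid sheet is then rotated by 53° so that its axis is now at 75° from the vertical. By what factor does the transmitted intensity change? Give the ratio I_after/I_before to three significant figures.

I_new/I_old ≈ 0.166

Before rotation:
I₁ = I₀ cos²(22° − 0°) = I₀ cos²(22°) = 0.8597 I₀.
I₂ = I₁ cos²(69° − 22°) = 0.8597 I₀ · cos²(47°) = 0.3999 I₀.
I₃ = I₂ cos²(110° − 69°) = 0.3999 I₀ · cos²(41°) = 0.2277 I₀.
After rotation:
I₁ = I₀ cos²(75° − 0°) = I₀ cos²(75°) = 0.06699 I₀.
I₂ = I₁ cos²(69° − 75°) = 0.06699 I₀ · cos²(6°) = 0.06626 I₀.
I₃ = I₂ cos²(110° − 69°) = 0.06626 I₀ · cos²(41°) = 0.03774 I₀.
Ratio = 0.03774 / 0.2277 = 0.1657.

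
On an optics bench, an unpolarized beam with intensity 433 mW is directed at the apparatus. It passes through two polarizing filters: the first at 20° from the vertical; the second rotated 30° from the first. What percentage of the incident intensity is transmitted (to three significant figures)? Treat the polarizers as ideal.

≈ 37.5%

Unpolarized light through the first polarizer → I₁ = 433 mW/2 = 216.5 mW, polarized at 20°.
I₂ = I₁ · cos²(30°) = 216.5 · 0.75 = 162.4 mW.
That is 37.5% of the incident intensity.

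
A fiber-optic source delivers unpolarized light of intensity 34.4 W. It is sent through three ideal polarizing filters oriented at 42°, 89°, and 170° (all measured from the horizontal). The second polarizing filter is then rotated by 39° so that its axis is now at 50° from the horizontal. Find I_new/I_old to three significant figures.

I_new/I_old ≈ 21.5

Before rotation:
Unpolarized light through the first polarizer → I₁ = ½ I₀, now polarized at 42°.
I₂ = I₁ cos²(89° − 42°) = 0.5 I₀ · cos²(47°) = 0.2326 I₀.
I₃ = I₂ cos²(170° − 89°) = 0.2326 I₀ · cos²(81°) = 0.005691 I₀.
After rotation:
Unpolarized light through the first polarizer → I₁ = ½ I₀, now polarized at 42°.
I₂ = I₁ cos²(50° − 42°) = 0.5 I₀ · cos²(8°) = 0.4903 I₀.
Angle between axes 2 and 3: 60°. I₃ = 0.4903 I₀ · cos²(60°) = 0.1226 I₀.
Ratio = 0.1226 / 0.005691 = 21.54.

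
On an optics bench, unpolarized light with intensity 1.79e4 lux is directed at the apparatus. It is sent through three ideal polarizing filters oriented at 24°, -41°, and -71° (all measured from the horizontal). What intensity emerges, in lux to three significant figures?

Unpolarized light through the first polarizer → I₁ = 1.79e4 lux/2 = 8950 lux, polarized at 24°.
I₂ = I₁ · cos²(65°) = 8950 · 0.1786 = 1599 lux.
I₃ = I₂ · cos²(30°) = 1599 · 0.75 = 1199 lux.

I ≈ 1200 lux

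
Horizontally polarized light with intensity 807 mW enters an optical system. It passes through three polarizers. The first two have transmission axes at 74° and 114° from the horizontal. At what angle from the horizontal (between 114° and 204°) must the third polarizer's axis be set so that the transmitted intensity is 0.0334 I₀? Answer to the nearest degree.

I₁ = I₀ cos²(74° − 0°) = I₀ cos²(74°) = 0.07598 I₀.
I₂ = I₁ cos²(114° − 74°) = 0.07598 I₀ · cos²(40°) = 0.04458 I₀.
Need I₃/I₀ = 0.0334, so cos²(θ − 114°) = 0.0334 / 0.04458 = 0.7491.
θ − 114° = arccos(√0.7491) = 30.1°, giving θ ≈ 114 + 30.1 = 144.1°.

θ ≈ 144°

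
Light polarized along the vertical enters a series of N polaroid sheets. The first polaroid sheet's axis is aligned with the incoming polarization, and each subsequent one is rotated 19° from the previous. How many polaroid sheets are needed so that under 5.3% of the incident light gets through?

First polarizer is aligned with the polarization: full transmission.
Each further stage multiplies by cos²(19°) = 0.894.
After N polarizers: T = 0.894^(N−1). Require T < 0.053 ⇒ N−1 > ln(0.053)/ln(0.894) = 26.22, so N−1 ≥ 27 and N = 28.
Check: N=28 gives T = 0.04855 < 0.053; N=27 gives T = 0.05431.

N = 28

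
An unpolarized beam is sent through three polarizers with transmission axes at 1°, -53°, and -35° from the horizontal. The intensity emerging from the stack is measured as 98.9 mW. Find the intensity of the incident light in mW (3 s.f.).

Unpolarized light through the first polarizer → I₁ = ½ I₀, now polarized at 1°.
I₂ = I₁ cos²(-53° − 1°) = 0.5 I₀ · cos²(54°) = 0.1727 I₀.
I₃ = I₂ cos²(-35° + 53°) = 0.1727 I₀ · cos²(18°) = 0.1562 I₀.
So 98.9 mW = 0.1562 I₀, giving I₀ = 98.9/0.1562 = 633 mW.

I₀ ≈ 633 mW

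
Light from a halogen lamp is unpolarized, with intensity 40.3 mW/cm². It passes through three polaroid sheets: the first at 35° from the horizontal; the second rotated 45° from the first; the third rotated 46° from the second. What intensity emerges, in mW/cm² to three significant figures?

I ≈ 4.86 mW/cm²

Unpolarized light through the first polarizer → I₁ = 40.3 mW/cm²/2 = 20.15 mW/cm², polarized at 35°.
I₂ = I₁ · cos²(45°) = 20.15 · 0.5 = 10.08 mW/cm².
I₃ = I₂ · cos²(46°) = 10.08 · 0.4826 = 4.862 mW/cm².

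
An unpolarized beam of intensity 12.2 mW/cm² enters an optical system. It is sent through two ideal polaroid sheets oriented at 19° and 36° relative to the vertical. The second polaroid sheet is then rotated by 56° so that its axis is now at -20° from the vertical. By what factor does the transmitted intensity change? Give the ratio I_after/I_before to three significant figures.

I_new/I_old ≈ 0.660

Before rotation:
Unpolarized light through the first polarizer → I₁ = ½ I₀, now polarized at 19°.
I₂ = I₁ cos²(36° − 19°) = 0.5 I₀ · cos²(17°) = 0.4573 I₀.
After rotation:
Unpolarized light through the first polarizer → I₁ = ½ I₀, now polarized at 19°.
I₂ = I₁ cos²(-20° − 19°) = 0.5 I₀ · cos²(39°) = 0.302 I₀.
Ratio = 0.302 / 0.4573 = 0.6604.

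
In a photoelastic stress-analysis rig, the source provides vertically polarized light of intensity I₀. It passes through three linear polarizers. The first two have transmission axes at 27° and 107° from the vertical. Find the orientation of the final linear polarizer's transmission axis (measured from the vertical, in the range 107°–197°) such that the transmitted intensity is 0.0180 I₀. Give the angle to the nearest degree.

I₁ = I₀ cos²(27° − 0°) = I₀ cos²(27°) = 0.7939 I₀.
I₂ = I₁ cos²(107° − 27°) = 0.7939 I₀ · cos²(80°) = 0.02394 I₀.
Need I₃/I₀ = 0.018, so cos²(θ − 107°) = 0.018 / 0.02394 = 0.7519.
θ − 107° = arccos(√0.7519) = 29.9°, giving θ ≈ 107 + 29.9 = 136.9°.

θ ≈ 137°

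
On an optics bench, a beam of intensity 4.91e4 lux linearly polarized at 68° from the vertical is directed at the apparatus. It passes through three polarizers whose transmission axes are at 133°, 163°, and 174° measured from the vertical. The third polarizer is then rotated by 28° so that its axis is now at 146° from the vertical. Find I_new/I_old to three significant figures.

I_new/I_old ≈ 0.949

Before rotation:
I₁ = I₀ cos²(133° − 68°) = I₀ cos²(65°) = 0.1786 I₀.
I₂ = I₁ cos²(163° − 133°) = 0.1786 I₀ · cos²(30°) = 0.134 I₀.
I₃ = I₂ cos²(174° − 163°) = 0.134 I₀ · cos²(11°) = 0.1291 I₀.
After rotation:
I₁ = I₀ cos²(133° − 68°) = I₀ cos²(65°) = 0.1786 I₀.
I₂ = I₁ cos²(163° − 133°) = 0.1786 I₀ · cos²(30°) = 0.134 I₀.
I₃ = I₂ cos²(146° − 163°) = 0.134 I₀ · cos²(17°) = 0.1225 I₀.
Ratio = 0.1225 / 0.1291 = 0.9491.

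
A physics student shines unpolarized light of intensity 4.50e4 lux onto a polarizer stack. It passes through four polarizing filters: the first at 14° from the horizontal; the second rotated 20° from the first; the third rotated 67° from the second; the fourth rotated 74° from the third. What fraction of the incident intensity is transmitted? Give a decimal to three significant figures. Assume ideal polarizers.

I/I₀ ≈ 0.00512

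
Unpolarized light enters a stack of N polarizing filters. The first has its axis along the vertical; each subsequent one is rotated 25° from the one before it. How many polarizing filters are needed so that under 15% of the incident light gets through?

First polarizer halves the unpolarized light: factor 1/2.
Each further stage multiplies by cos²(25°) = 0.8214.
After N polarizers: T = 0.5·0.8214^(N−1). Require T < 0.15 ⇒ N−1 > ln(0.15/0.5)/ln(0.8214) = 6.12, so N−1 ≥ 7 and N = 8.
Check: N=8 gives T = 0.1261 < 0.15; N=7 gives T = 0.1536.

N = 8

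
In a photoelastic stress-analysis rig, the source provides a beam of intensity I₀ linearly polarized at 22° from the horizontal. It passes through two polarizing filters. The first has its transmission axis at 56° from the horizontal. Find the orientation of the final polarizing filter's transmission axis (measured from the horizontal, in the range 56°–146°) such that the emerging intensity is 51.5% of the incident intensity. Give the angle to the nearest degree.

θ ≈ 86°

By Malus's law, I₁ = I₀ cos²(56° − 22°) = I₀ cos²(34°) = 0.6873 I₀.
Need I₂/I₀ = 0.515, so cos²(θ − 56°) = 0.515 / 0.6873 = 0.7493.
θ − 56° = arccos(√0.7493) = 30.0°, giving θ ≈ 56 + 30.0 = 86.0°.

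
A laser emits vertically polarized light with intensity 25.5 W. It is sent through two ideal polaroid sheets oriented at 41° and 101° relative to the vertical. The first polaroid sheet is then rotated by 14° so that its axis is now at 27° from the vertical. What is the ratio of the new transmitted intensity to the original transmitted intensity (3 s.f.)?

Before rotation:
I₁ = I₀ cos²(41° − 0°) = I₀ cos²(41°) = 0.5696 I₀.
I₂ = I₁ cos²(101° − 41°) = 0.5696 I₀ · cos²(60°) = 0.1424 I₀.
After rotation:
I₁ = I₀ cos²(27° − 0°) = I₀ cos²(27°) = 0.7939 I₀.
I₂ = I₁ cos²(101° − 27°) = 0.7939 I₀ · cos²(74°) = 0.06032 I₀.
Ratio = 0.06032 / 0.1424 = 0.4236.

I_new/I_old ≈ 0.424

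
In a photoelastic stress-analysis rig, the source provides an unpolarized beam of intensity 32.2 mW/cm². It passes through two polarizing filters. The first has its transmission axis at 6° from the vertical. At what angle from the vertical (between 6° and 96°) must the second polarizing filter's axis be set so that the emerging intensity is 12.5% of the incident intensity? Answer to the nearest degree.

Unpolarized light through the first polarizer → I₁ = ½ I₀, now polarized at 6°.
Need I₂/I₀ = 0.125, so cos²(θ − 6°) = 0.125 / 0.5 = 0.25.
θ − 6° = arccos(√0.25) = 60.0°, giving θ ≈ 6 + 60.0 = 66.0°.

θ ≈ 66°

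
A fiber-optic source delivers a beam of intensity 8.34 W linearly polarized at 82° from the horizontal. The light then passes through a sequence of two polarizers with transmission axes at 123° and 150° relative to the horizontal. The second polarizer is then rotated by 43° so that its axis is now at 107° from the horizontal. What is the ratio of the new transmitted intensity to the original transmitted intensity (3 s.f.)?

Before rotation:
I₁ = I₀ cos²(123° − 82°) = I₀ cos²(41°) = 0.5696 I₀.
I₂ = I₁ cos²(150° − 123°) = 0.5696 I₀ · cos²(27°) = 0.4522 I₀.
After rotation:
I₁ = I₀ cos²(123° − 82°) = I₀ cos²(41°) = 0.5696 I₀.
I₂ = I₁ cos²(107° − 123°) = 0.5696 I₀ · cos²(16°) = 0.5263 I₀.
Ratio = 0.5263 / 0.4522 = 1.164.

I_new/I_old ≈ 1.16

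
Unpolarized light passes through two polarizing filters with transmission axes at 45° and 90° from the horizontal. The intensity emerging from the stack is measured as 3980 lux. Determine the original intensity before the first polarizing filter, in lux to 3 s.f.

Unpolarized light through the first polarizer → I₁ = ½ I₀, now polarized at 45°.
I₂ = I₁ cos²(90° − 45°) = 0.5 I₀ · cos²(45°) = 0.25 I₀.
So 3980 lux = 0.25 I₀, giving I₀ = 3980/0.25 = 1.592e+04 lux.

I₀ ≈ 1.59e4 lux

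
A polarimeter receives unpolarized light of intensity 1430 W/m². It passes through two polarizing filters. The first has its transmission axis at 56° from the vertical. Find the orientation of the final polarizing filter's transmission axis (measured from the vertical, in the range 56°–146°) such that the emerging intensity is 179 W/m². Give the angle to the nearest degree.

Unpolarized light through the first polarizer → I₁ = ½ I₀, now polarized at 56°.
Target fraction: 179 / 1430 W/m² = 0.1252 of I₀.
Need I₂/I₀ = 0.1252, so cos²(θ − 56°) = 0.1252 / 0.5 = 0.2503.
θ − 56° = arccos(√0.2503) = 60.0°, giving θ ≈ 56 + 60.0 = 116.0°.

θ ≈ 116°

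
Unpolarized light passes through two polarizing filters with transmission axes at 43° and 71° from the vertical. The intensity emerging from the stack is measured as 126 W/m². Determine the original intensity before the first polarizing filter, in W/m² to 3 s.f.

I₀ ≈ 323 W/m²

Unpolarized light through the first polarizer → I₁ = ½ I₀, now polarized at 43°.
I₂ = I₁ cos²(71° − 43°) = 0.5 I₀ · cos²(28°) = 0.3898 I₀.
So 126 W/m² = 0.3898 I₀, giving I₀ = 126/0.3898 = 323.2 W/m².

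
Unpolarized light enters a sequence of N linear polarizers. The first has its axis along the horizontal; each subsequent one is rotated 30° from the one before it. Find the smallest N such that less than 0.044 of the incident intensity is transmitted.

N = 10

First polarizer halves the unpolarized light: factor 1/2.
Each further stage multiplies by cos²(30°) = 0.75.
After N polarizers: T = 0.5·0.75^(N−1). Require T < 0.044 ⇒ N−1 > ln(0.044/0.5)/ln(0.75) = 8.45, so N−1 ≥ 9 and N = 10.
Check: N=10 gives T = 0.03754 < 0.044; N=9 gives T = 0.05006.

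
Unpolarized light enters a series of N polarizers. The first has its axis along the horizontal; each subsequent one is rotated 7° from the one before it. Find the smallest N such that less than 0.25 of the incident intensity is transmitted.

First polarizer halves the unpolarized light: factor 1/2.
Each further stage multiplies by cos²(7°) = 0.9851.
After N polarizers: T = 0.5·0.9851^(N−1). Require T < 0.25 ⇒ N−1 > ln(0.25/0.5)/ln(0.9851) = 46.32, so N−1 ≥ 47 and N = 48.
Check: N=48 gives T = 0.2475 < 0.25; N=47 gives T = 0.2512.

N = 48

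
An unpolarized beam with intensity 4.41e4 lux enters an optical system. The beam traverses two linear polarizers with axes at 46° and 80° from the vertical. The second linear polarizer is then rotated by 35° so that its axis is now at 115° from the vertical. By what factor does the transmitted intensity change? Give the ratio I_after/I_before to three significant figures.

Before rotation:
Unpolarized light through the first polarizer → I₁ = ½ I₀, now polarized at 46°.
I₂ = I₁ cos²(80° − 46°) = 0.5 I₀ · cos²(34°) = 0.3437 I₀.
After rotation:
Unpolarized light through the first polarizer → I₁ = ½ I₀, now polarized at 46°.
I₂ = I₁ cos²(115° − 46°) = 0.5 I₀ · cos²(69°) = 0.06421 I₀.
Ratio = 0.06421 / 0.3437 = 0.1869.

I_new/I_old ≈ 0.187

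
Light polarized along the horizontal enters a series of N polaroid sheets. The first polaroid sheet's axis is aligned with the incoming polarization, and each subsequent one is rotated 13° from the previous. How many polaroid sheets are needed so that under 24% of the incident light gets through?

First polarizer is aligned with the polarization: full transmission.
Each further stage multiplies by cos²(13°) = 0.9494.
After N polarizers: T = 0.9494^(N−1). Require T < 0.24 ⇒ N−1 > ln(0.24)/ln(0.9494) = 27.48, so N−1 ≥ 28 and N = 29.
Check: N=29 gives T = 0.2336 < 0.24; N=28 gives T = 0.2461.

N = 29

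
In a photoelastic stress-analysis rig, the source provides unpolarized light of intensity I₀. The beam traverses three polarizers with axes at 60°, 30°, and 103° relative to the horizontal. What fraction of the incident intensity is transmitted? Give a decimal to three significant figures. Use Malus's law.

≈ 0.0321 I₀

Unpolarized light through the first polarizer → I₁ = ½ I₀, now polarized at 60°.
I₂ = I₁ cos²(30° − 60°) = 0.5 I₀ · cos²(30°) = 0.375 I₀.
I₃ = I₂ cos²(103° − 30°) = 0.375 I₀ · cos²(73°) = 0.03206 I₀.
Transmitted fraction = 0.03206.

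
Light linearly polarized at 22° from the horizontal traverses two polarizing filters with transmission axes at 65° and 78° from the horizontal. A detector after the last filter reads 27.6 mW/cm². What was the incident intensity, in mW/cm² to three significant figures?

I₀ ≈ 54.4 mW/cm²

I₁ = I₀ cos²(65° − 22°) = I₀ cos²(43°) = 0.5349 I₀.
I₂ = I₁ cos²(78° − 65°) = 0.5349 I₀ · cos²(13°) = 0.5078 I₀.
So 27.6 mW/cm² = 0.5078 I₀, giving I₀ = 27.6/0.5078 = 54.35 mW/cm².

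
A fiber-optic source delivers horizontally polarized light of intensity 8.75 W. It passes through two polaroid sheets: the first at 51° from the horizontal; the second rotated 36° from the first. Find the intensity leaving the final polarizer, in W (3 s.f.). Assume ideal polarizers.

By Malus's law, I₁ = 8.75 W · cos²(51°) = 3.465 W.
I₂ = I₁ · cos²(36°) = 3.465 · 0.6545 = 2.268 W.

I ≈ 2.27 W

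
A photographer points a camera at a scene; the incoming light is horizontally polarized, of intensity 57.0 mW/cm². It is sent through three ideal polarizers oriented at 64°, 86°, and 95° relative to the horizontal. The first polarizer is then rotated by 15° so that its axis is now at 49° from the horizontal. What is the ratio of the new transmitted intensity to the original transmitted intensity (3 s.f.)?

Before rotation:
I₁ = I₀ cos²(64° − 0°) = I₀ cos²(64°) = 0.1922 I₀.
I₂ = I₁ cos²(86° − 64°) = 0.1922 I₀ · cos²(22°) = 0.1652 I₀.
I₃ = I₂ cos²(95° − 86°) = 0.1652 I₀ · cos²(9°) = 0.1612 I₀.
After rotation:
I₁ = I₀ cos²(49° − 0°) = I₀ cos²(49°) = 0.4304 I₀.
I₂ = I₁ cos²(86° − 49°) = 0.4304 I₀ · cos²(37°) = 0.2745 I₀.
I₃ = I₂ cos²(95° − 86°) = 0.2745 I₀ · cos²(9°) = 0.2678 I₀.
Ratio = 0.2678 / 0.1612 = 1.662.

I_new/I_old ≈ 1.66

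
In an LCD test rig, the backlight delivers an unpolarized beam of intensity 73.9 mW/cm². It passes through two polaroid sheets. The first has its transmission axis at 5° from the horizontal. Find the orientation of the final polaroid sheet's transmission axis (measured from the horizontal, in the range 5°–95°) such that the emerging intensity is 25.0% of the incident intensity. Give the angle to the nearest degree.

θ ≈ 50°

Unpolarized light through the first polarizer → I₁ = ½ I₀, now polarized at 5°.
Need I₂/I₀ = 0.25, so cos²(θ − 5°) = 0.25 / 0.5 = 0.5.
θ − 5° = arccos(√0.5) = 45.0°, giving θ ≈ 5 + 45.0 = 50.0°.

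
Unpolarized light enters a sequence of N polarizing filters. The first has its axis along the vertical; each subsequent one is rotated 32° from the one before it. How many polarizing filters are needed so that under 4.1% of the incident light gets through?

N = 9

First polarizer halves the unpolarized light: factor 1/2.
Each further stage multiplies by cos²(32°) = 0.7192.
After N polarizers: T = 0.5·0.7192^(N−1). Require T < 0.041 ⇒ N−1 > ln(0.041/0.5)/ln(0.7192) = 7.59, so N−1 ≥ 8 and N = 9.
Check: N=9 gives T = 0.03578 < 0.041; N=8 gives T = 0.04976.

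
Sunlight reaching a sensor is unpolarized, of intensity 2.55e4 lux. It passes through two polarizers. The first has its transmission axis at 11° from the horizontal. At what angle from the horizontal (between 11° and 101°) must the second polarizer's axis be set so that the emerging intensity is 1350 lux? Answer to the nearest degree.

θ ≈ 82°

Unpolarized light through the first polarizer → I₁ = ½ I₀, now polarized at 11°.
Target fraction: 1350 / 2.55e4 lux = 0.05294 of I₀.
Need I₂/I₀ = 0.05294, so cos²(θ − 11°) = 0.05294 / 0.5 = 0.1059.
θ − 11° = arccos(√0.1059) = 71.0°, giving θ ≈ 11 + 71.0 = 82.0°.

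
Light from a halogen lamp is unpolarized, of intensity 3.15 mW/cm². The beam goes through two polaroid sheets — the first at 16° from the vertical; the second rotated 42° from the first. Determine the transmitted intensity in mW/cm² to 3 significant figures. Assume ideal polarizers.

I ≈ 0.870 mW/cm²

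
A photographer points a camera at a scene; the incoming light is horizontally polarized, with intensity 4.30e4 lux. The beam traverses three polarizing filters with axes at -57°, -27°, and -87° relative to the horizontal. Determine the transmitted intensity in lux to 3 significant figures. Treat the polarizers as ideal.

By Malus's law, I₁ = 4.30e4 lux · cos²(57°) = 1.276e+04 lux.
I₂ = I₁ · cos²(30°) = 1.276e+04 · 0.75 = 9566 lux.
I₃ = I₂ · cos²(60°) = 9566 · 0.25 = 2392 lux.

I ≈ 2390 lux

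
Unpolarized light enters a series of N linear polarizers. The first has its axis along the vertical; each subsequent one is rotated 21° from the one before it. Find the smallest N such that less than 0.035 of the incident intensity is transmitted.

First polarizer halves the unpolarized light: factor 1/2.
Each further stage multiplies by cos²(21°) = 0.8716.
After N polarizers: T = 0.5·0.8716^(N−1). Require T < 0.035 ⇒ N−1 > ln(0.035/0.5)/ln(0.8716) = 19.35, so N−1 ≥ 20 and N = 21.
Check: N=21 gives T = 0.03199 < 0.035; N=20 gives T = 0.03671.

N = 21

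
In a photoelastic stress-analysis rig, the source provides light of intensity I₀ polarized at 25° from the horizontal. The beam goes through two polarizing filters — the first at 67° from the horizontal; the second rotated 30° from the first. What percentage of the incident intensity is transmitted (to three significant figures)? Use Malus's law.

By Malus's law, I₁ = I₀ cos²(67° − 25°) = I₀ cos²(42°) = 0.5523 I₀.
I₂ = I₁ cos²(30°) = 0.5523 · 0.75 I₀ = 0.4142 I₀.
That is 41.42% of the incident intensity.

≈ 41.4%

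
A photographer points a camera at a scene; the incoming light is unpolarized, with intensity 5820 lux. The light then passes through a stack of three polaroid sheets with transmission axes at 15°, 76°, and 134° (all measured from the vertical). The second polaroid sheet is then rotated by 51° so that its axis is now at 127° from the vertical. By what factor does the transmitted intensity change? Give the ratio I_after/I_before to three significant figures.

I_new/I_old ≈ 2.09

Before rotation:
Unpolarized light through the first polarizer → I₁ = ½ I₀, now polarized at 15°.
I₂ = I₁ cos²(76° − 15°) = 0.5 I₀ · cos²(61°) = 0.1175 I₀.
I₃ = I₂ cos²(134° − 76°) = 0.1175 I₀ · cos²(58°) = 0.033 I₀.
After rotation:
Unpolarized light through the first polarizer → I₁ = ½ I₀, now polarized at 15°.
Angle between axes 1 and 2: 68°. I₂ = 0.5 I₀ · cos²(68°) = 0.07017 I₀.
I₃ = I₂ cos²(134° − 127°) = 0.07017 I₀ · cos²(7°) = 0.06912 I₀.
Ratio = 0.06912 / 0.033 = 2.095.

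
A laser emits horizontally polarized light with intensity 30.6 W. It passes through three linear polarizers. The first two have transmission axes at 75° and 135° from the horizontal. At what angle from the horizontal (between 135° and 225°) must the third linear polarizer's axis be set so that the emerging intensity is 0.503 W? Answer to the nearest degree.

θ ≈ 143°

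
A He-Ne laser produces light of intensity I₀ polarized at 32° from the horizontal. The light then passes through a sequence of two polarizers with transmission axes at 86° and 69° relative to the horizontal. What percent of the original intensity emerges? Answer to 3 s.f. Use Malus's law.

≈ 31.6%

By Malus's law, I₁ = I₀ cos²(86° − 32°) = I₀ cos²(54°) = 0.3455 I₀.
I₂ = I₁ cos²(69° − 86°) = 0.3455 I₀ · cos²(17°) = 0.316 I₀.
That is 31.6% of the incident intensity.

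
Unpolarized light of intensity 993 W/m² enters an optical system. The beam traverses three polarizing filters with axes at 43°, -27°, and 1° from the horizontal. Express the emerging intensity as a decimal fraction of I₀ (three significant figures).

I/I₀ ≈ 0.0456

Unpolarized light through the first polarizer → I₁ = 993 W/m²/2 = 496.5 W/m², polarized at 43°.
I₂ = I₁ · cos²(70°) = 496.5 · 0.117 = 58.08 W/m².
I₃ = I₂ · cos²(28°) = 58.08 · 0.7796 = 45.28 W/m².
Transmitted fraction = 0.0456.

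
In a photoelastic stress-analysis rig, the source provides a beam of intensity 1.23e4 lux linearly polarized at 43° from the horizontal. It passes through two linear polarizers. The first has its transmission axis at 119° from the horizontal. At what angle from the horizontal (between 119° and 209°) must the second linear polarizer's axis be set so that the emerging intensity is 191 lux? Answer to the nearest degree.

I₁ = I₀ cos²(119° − 43°) = I₀ cos²(76°) = 0.05853 I₀.
Target fraction: 191 / 1.23e4 lux = 0.01553 of I₀.
Need I₂/I₀ = 0.01553, so cos²(θ − 119°) = 0.01553 / 0.05853 = 0.2653.
θ − 119° = arccos(√0.2653) = 59.0°, giving θ ≈ 119 + 59.0 = 178.0°.

θ ≈ 178°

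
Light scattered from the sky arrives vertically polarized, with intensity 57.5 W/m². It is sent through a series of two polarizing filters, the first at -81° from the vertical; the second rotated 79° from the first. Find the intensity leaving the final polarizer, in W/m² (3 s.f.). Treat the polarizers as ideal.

I ≈ 0.0512 W/m²

By Malus's law, I₁ = 57.5 W/m² · cos²(81°) = 1.407 W/m².
I₂ = I₁ · cos²(79°) = 1.407 · 0.03641 = 0.05123 W/m².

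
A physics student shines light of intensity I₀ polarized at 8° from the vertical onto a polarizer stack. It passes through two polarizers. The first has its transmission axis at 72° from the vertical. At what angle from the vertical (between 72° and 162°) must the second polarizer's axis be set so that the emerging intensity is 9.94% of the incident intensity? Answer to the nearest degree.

θ ≈ 116°

By Malus's law, I₁ = I₀ cos²(72° − 8°) = I₀ cos²(64°) = 0.1922 I₀.
Need I₂/I₀ = 0.0994, so cos²(θ − 72°) = 0.0994 / 0.1922 = 0.5173.
θ − 72° = arccos(√0.5173) = 44.0°, giving θ ≈ 72 + 44.0 = 116.0°.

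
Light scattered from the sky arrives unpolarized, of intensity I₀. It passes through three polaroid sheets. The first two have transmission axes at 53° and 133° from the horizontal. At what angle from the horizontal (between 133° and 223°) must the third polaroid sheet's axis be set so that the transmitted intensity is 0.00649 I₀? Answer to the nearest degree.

Unpolarized light through the first polarizer → I₁ = ½ I₀, now polarized at 53°.
I₂ = I₁ cos²(133° − 53°) = 0.5 I₀ · cos²(80°) = 0.01508 I₀.
Need I₃/I₀ = 0.00649, so cos²(θ − 133°) = 0.00649 / 0.01508 = 0.4305.
θ − 133° = arccos(√0.4305) = 49.0°, giving θ ≈ 133 + 49.0 = 182.0°.

θ ≈ 182°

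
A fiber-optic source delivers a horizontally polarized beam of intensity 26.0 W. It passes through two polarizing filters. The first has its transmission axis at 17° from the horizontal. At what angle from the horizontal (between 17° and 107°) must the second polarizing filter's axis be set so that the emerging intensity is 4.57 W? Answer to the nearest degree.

θ ≈ 81°

I₁ = I₀ cos²(17° − 0°) = I₀ cos²(17°) = 0.9145 I₀.
Target fraction: 4.57 / 26.0 W = 0.1758 of I₀.
Need I₂/I₀ = 0.1758, so cos²(θ − 17°) = 0.1758 / 0.9145 = 0.1922.
θ − 17° = arccos(√0.1922) = 64.0°, giving θ ≈ 17 + 64.0 = 81.0°.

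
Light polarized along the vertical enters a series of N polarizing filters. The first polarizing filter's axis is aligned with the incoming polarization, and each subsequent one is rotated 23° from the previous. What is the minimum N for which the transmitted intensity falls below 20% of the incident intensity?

N = 11

First polarizer is aligned with the polarization: full transmission.
Each further stage multiplies by cos²(23°) = 0.8473.
After N polarizers: T = 0.8473^(N−1). Require T < 0.20 ⇒ N−1 > ln(0.20)/ln(0.8473) = 9.71, so N−1 ≥ 10 and N = 11.
Check: N=11 gives T = 0.1908 < 0.20; N=10 gives T = 0.2251.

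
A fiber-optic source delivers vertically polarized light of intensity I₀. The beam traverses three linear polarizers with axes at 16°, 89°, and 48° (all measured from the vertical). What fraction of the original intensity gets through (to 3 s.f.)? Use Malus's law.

By Malus's law, I₁ = I₀ cos²(16° − 0°) = I₀ cos²(16°) = 0.924 I₀.
I₂ = I₁ cos²(89° − 16°) = 0.924 I₀ · cos²(73°) = 0.07899 I₀.
I₃ = I₂ cos²(48° − 89°) = 0.07899 I₀ · cos²(41°) = 0.04499 I₀.
Transmitted fraction = 0.04499.

≈ 0.0450 I₀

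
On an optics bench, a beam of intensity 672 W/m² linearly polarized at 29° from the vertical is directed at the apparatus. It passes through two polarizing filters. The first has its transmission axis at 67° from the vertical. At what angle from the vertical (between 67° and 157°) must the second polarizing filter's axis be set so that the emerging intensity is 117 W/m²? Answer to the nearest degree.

By Malus's law, I₁ = I₀ cos²(67° − 29°) = I₀ cos²(38°) = 0.621 I₀.
Target fraction: 117 / 672 W/m² = 0.1741 of I₀.
Need I₂/I₀ = 0.1741, so cos²(θ − 67°) = 0.1741 / 0.621 = 0.2804.
θ − 67° = arccos(√0.2804) = 58.0°, giving θ ≈ 67 + 58.0 = 125.0°.

θ ≈ 125°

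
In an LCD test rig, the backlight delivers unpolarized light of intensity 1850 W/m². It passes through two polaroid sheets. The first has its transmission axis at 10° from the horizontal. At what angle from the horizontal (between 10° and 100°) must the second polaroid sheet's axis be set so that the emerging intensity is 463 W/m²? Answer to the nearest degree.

Unpolarized light through the first polarizer → I₁ = ½ I₀, now polarized at 10°.
Target fraction: 463 / 1850 W/m² = 0.2503 of I₀.
Need I₂/I₀ = 0.2503, so cos²(θ − 10°) = 0.2503 / 0.5 = 0.5005.
θ − 10° = arccos(√0.5005) = 45.0°, giving θ ≈ 10 + 45.0 = 55.0°.

θ ≈ 55°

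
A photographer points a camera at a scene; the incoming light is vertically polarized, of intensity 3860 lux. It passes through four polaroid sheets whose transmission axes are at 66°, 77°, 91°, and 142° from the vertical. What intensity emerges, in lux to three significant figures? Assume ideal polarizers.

I ≈ 229 lux

By Malus's law, I₁ = 3860 lux · cos²(66°) = 638.6 lux.
I₂ = I₁ · cos²(11°) = 638.6 · 0.9636 = 615.3 lux.
I₃ = I₂ · cos²(14°) = 615.3 · 0.9415 = 579.3 lux.
I₄ = I₃ · cos²(51°) = 579.3 · 0.396 = 229.4 lux.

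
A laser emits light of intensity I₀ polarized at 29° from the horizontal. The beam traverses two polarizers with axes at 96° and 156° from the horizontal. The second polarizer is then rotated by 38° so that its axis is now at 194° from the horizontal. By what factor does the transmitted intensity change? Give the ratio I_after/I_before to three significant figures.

I_new/I_old ≈ 0.0775

Before rotation:
By Malus's law, I₁ = I₀ cos²(96° − 29°) = I₀ cos²(67°) = 0.1527 I₀.
I₂ = I₁ cos²(156° − 96°) = 0.1527 I₀ · cos²(60°) = 0.03817 I₀.
After rotation:
I₁ = I₀ cos²(96° − 29°) = I₀ cos²(67°) = 0.1527 I₀.
Angle between axes 1 and 2: 82°. I₂ = 0.1527 I₀ · cos²(82°) = 0.002957 I₀.
Ratio = 0.002957 / 0.03817 = 0.07748.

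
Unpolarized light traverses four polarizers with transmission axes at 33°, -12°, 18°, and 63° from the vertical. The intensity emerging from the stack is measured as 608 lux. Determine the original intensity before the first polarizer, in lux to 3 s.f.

Unpolarized light through the first polarizer → I₁ = ½ I₀, now polarized at 33°.
I₂ = I₁ cos²(-12° − 33°) = 0.5 I₀ · cos²(45°) = 0.25 I₀.
I₃ = I₂ cos²(18° + 12°) = 0.25 I₀ · cos²(30°) = 0.1875 I₀.
I₄ = I₃ cos²(63° − 18°) = 0.1875 I₀ · cos²(45°) = 0.09375 I₀.
So 608 lux = 0.09375 I₀, giving I₀ = 608/0.09375 = 6485 lux.

I₀ ≈ 6490 lux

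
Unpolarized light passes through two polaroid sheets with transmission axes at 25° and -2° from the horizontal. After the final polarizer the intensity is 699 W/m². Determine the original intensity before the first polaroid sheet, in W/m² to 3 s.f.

Unpolarized light through the first polarizer → I₁ = ½ I₀, now polarized at 25°.
I₂ = I₁ cos²(-2° − 25°) = 0.5 I₀ · cos²(27°) = 0.3969 I₀.
So 699 W/m² = 0.3969 I₀, giving I₀ = 699/0.3969 = 1761 W/m².

I₀ ≈ 1760 W/m²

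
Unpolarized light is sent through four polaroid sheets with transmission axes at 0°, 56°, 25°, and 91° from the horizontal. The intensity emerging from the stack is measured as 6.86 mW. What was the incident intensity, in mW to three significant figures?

I₀ ≈ 361 mW

Unpolarized light through the first polarizer → I₁ = ½ I₀, now polarized at 0°.
I₂ = I₁ cos²(56° − 0°) = 0.5 I₀ · cos²(56°) = 0.1563 I₀.
I₃ = I₂ cos²(25° − 56°) = 0.1563 I₀ · cos²(31°) = 0.1149 I₀.
I₄ = I₃ cos²(91° − 25°) = 0.1149 I₀ · cos²(66°) = 0.019 I₀.
So 6.86 mW = 0.019 I₀, giving I₀ = 6.86/0.019 = 361 mW.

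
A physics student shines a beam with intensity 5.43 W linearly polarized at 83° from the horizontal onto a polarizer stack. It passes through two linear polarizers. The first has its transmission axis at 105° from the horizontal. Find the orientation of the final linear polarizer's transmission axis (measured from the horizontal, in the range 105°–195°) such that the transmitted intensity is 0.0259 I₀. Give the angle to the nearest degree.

By Malus's law, I₁ = I₀ cos²(105° − 83°) = I₀ cos²(22°) = 0.8597 I₀.
Need I₂/I₀ = 0.0259, so cos²(θ − 105°) = 0.0259 / 0.8597 = 0.03013.
θ − 105° = arccos(√0.03013) = 80.0°, giving θ ≈ 105 + 80.0 = 185.0°.

θ ≈ 185°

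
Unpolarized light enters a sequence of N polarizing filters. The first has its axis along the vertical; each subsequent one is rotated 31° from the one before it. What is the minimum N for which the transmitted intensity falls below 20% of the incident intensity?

N = 4

First polarizer halves the unpolarized light: factor 1/2.
Each further stage multiplies by cos²(31°) = 0.7347.
After N polarizers: T = 0.5·0.7347^(N−1). Require T < 0.20 ⇒ N−1 > ln(0.20/0.5)/ln(0.7347) = 2.97, so N−1 ≥ 3 and N = 4.
Check: N=4 gives T = 0.1983 < 0.20; N=3 gives T = 0.2699.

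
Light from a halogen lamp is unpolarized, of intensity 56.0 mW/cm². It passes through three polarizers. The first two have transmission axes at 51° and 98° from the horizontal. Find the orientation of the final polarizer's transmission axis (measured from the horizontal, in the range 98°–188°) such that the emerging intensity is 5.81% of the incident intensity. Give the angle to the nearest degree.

Unpolarized light through the first polarizer → I₁ = ½ I₀, now polarized at 51°.
I₂ = I₁ cos²(98° − 51°) = 0.5 I₀ · cos²(47°) = 0.2326 I₀.
Need I₃/I₀ = 0.0581, so cos²(θ − 98°) = 0.0581 / 0.2326 = 0.2498.
θ − 98° = arccos(√0.2498) = 60.0°, giving θ ≈ 98 + 60.0 = 158.0°.

θ ≈ 158°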